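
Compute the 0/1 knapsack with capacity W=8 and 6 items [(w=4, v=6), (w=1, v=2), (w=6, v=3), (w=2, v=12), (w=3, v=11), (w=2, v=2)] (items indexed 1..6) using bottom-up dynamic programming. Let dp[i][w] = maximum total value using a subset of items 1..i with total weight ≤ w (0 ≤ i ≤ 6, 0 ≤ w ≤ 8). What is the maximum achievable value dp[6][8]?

27

i\w   0   1   2   3   4   5   6   7   8
  0   0   0   0   0   0   0   0   0   0
  1   0   0   0   0   6   6   6   6   6
  2   0   2   2   2   6   8   8   8   8
  3   0   2   2   2   6   8   8   8   8
  4   0   2  12  14  14  14  18  20  20
  5   0   2  12  14  14  23  25  25  25
  6   0   2  12  14  14  23  25  25  27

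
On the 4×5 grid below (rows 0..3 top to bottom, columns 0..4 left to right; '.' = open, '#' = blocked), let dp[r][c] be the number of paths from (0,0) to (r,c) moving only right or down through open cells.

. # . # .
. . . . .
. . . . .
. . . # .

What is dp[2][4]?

r\c   0   1   2   3   4
  0   1   0   0   0   0
  1   1   1   1   1   1
  2   1   2   3   4   5
  3   1   3   6   0   5

5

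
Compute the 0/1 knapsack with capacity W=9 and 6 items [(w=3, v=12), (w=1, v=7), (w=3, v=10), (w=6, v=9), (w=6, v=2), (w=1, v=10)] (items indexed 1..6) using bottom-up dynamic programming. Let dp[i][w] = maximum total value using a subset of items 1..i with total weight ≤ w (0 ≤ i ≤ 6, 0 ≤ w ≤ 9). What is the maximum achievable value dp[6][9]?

i\w   0   1   2   3   4   5   6   7   8   9
  0   0   0   0   0   0   0   0   0   0   0
  1   0   0   0  12  12  12  12  12  12  12
  2   0   7   7  12  19  19  19  19  19  19
  3   0   7   7  12  19  19  22  29  29  29
  4   0   7   7  12  19  19  22  29  29  29
  5   0   7   7  12  19  19  22  29  29  29
  6   0  10  17  17  22  29  29  32  39  39

39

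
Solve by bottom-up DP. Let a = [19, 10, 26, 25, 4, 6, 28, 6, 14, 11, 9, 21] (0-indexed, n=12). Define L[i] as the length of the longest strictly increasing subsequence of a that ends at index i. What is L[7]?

2

   i    0    1    2    3    4    5    6    7    8    9   10   11
a[i]   19   10   26   25    4    6   28    6   14   11    9   21
L[i]    1    1    2    2    1    2    3    2    3    3    3    4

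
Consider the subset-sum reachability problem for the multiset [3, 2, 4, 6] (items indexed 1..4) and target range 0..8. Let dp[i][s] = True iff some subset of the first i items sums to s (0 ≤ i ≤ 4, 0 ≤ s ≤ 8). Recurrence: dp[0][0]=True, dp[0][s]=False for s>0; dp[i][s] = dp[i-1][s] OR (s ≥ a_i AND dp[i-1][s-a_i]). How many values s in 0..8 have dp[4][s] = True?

8

i\s   0   1   2   3   4   5   6   7   8
  0   T   F   F   F   F   F   F   F   F
  1   T   F   F   T   F   F   F   F   F
  2   T   F   T   T   F   T   F   F   F
  3   T   F   T   T   T   T   T   T   F
  4   T   F   T   T   T   T   T   T   T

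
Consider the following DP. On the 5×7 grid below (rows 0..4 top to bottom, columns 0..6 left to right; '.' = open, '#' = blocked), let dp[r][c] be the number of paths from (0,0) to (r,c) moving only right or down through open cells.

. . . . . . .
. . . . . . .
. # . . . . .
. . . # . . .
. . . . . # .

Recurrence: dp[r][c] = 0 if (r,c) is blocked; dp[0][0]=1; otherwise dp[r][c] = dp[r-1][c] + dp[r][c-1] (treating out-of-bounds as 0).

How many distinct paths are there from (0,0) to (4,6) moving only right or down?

55

r\c   0   1   2   3   4   5   6
  0   1   1   1   1   1   1   1
  1   1   2   3   4   5   6   7
  2   1   0   3   7  12  18  25
  3   1   1   4   0  12  30  55
  4   1   2   6   6  18   0  55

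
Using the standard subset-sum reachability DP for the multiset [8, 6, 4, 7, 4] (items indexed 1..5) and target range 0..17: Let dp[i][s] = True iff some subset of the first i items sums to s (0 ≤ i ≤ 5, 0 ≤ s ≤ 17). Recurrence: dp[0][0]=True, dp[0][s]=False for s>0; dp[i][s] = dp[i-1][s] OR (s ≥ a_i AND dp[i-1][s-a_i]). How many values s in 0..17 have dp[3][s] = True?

7

i\s   0   1   2   3   4   5   6   7   8   9  10  11  12  13  14  15  16  17
  0   T   F   F   F   F   F   F   F   F   F   F   F   F   F   F   F   F   F
  1   T   F   F   F   F   F   F   F   T   F   F   F   F   F   F   F   F   F
  2   T   F   F   F   F   F   T   F   T   F   F   F   F   F   T   F   F   F
  3   T   F   F   F   T   F   T   F   T   F   T   F   T   F   T   F   F   F
  4   T   F   F   F   T   F   T   T   T   F   T   T   T   T   T   T   F   T
  5   T   F   F   F   T   F   T   T   T   F   T   T   T   T   T   T   T   T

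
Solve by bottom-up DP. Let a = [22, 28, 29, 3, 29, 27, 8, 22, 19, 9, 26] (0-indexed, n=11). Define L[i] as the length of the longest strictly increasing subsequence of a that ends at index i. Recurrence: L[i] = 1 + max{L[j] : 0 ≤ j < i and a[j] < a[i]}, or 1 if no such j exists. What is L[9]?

   i    0    1    2    3    4    5    6    7    8    9   10
a[i]   22   28   29    3   29   27    8   22   19    9   26
L[i]    1    2    3    1    3    2    2    3    3    3    4

3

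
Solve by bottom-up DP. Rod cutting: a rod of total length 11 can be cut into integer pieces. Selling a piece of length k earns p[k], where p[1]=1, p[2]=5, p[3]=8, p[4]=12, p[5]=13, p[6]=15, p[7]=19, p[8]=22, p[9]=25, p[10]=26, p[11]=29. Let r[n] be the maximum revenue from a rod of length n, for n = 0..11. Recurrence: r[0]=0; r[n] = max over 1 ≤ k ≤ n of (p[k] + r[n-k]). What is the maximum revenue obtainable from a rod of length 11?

32

   n    0    1    2    3    4    5    6    7    8    9   10   11
r[n]    0    1    5    8   12   13   17   20   24   25   29   32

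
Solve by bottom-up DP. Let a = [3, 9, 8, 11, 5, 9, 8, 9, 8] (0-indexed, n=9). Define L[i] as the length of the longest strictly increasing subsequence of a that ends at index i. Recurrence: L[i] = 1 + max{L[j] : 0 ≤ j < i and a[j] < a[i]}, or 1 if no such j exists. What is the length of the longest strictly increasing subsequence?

   i    0    1    2    3    4    5    6    7    8
a[i]    3    9    8   11    5    9    8    9    8
L[i]    1    2    2    3    2    3    3    4    3

4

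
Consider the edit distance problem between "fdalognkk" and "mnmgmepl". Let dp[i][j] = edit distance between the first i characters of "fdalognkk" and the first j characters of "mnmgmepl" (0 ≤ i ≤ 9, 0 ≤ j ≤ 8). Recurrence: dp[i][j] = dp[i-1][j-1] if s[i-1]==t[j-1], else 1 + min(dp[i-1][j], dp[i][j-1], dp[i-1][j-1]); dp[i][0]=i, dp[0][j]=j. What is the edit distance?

9

   ''  m  n  m  g  m  e  p  l
''  0  1  2  3  4  5  6  7  8
 f  1  1  2  3  4  5  6  7  8
 d  2  2  2  3  4  5  6  7  8
 a  3  3  3  3  4  5  6  7  8
 l  4  4  4  4  4  5  6  7  7
 o  5  5  5  5  5  5  6  7  8
 g  6  6  6  6  5  6  6  7  8
 n  7  7  6  7  6  6  7  7  8
 k  8  8  7  7  7  7  7  8  8
 k  9  9  8  8  8  8  8  8  9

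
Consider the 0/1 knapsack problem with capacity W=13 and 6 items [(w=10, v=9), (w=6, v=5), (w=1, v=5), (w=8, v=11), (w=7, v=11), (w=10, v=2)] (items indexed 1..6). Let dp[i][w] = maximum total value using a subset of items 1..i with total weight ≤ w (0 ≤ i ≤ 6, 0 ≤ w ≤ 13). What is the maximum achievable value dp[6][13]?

i\w   0   1   2   3   4   5   6   7   8   9  10  11  12  13
  0   0   0   0   0   0   0   0   0   0   0   0   0   0   0
  1   0   0   0   0   0   0   0   0   0   0   9   9   9   9
  2   0   0   0   0   0   0   5   5   5   5   9   9   9   9
  3   0   5   5   5   5   5   5  10  10  10  10  14  14  14
  4   0   5   5   5   5   5   5  10  11  16  16  16  16  16
  5   0   5   5   5   5   5   5  11  16  16  16  16  16  16
  6   0   5   5   5   5   5   5  11  16  16  16  16  16  16

16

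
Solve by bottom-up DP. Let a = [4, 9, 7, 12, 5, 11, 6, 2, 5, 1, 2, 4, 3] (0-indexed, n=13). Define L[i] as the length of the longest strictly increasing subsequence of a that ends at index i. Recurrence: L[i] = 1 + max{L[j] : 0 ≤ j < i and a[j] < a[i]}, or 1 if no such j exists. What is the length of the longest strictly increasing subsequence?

3

   i    0    1    2    3    4    5    6    7    8    9   10   11   12
a[i]    4    9    7   12    5   11    6    2    5    1    2    4    3
L[i]    1    2    2    3    2    3    3    1    2    1    2    3    3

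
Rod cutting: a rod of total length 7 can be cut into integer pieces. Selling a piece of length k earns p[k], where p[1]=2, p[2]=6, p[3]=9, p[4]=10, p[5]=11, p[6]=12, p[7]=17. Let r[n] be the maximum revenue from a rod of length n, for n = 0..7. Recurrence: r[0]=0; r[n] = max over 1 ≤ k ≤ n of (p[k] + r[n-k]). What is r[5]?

   n    0    1    2    3    4    5    6    7
r[n]    0    2    6    9   12   15   18   21

15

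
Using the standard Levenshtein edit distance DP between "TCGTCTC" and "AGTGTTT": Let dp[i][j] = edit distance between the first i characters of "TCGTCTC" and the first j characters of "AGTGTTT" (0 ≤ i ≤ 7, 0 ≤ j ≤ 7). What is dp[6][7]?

   ''  A  G  T  G  T  T  T
''  0  1  2  3  4  5  6  7
 T  1  1  2  2  3  4  5  6
 C  2  2  2  3  3  4  5  6
 G  3  3  2  3  3  4  5  6
 T  4  4  3  2  3  3  4  5
 C  5  5  4  3  3  4  4  5
 T  6  6  5  4  4  3  4  4
 C  7  7  6  5  5  4  4  5

4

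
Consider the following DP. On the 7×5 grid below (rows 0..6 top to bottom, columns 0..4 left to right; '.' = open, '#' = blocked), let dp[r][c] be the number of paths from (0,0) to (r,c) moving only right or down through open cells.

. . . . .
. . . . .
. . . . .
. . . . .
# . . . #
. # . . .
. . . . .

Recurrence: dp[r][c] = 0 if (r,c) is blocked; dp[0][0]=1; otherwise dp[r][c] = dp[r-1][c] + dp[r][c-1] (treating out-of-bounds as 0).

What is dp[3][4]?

r\c   0   1   2   3   4
  0   1   1   1   1   1
  1   1   2   3   4   5
  2   1   3   6  10  15
  3   1   4  10  20  35
  4   0   4  14  34   0
  5   0   0  14  48  48
  6   0   0  14  62 110

35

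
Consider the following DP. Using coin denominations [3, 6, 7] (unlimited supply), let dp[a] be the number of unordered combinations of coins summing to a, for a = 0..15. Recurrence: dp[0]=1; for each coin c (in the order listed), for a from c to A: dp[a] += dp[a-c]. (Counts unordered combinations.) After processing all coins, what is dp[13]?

2

after  coin     0     1     2     3     4     5     6     7     8     9    10    11    12    13    14    15
          3     1     0     0     1     0     0     1     0     0     1     0     0     1     0     0     1
          6     1     0     0     1     0     0     2     0     0     2     0     0     3     0     0     3
          7     1     0     0     1     0     0     2     1     0     2     1     0     3     2     1     3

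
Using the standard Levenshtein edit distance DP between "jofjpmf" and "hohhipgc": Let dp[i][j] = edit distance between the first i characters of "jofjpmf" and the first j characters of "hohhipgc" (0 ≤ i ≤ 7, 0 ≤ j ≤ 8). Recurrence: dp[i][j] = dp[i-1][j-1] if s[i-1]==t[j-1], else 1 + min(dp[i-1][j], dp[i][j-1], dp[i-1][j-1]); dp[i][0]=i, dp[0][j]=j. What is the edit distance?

   ''  h  o  h  h  i  p  g  c
''  0  1  2  3  4  5  6  7  8
 j  1  1  2  3  4  5  6  7  8
 o  2  2  1  2  3  4  5  6  7
 f  3  3  2  2  3  4  5  6  7
 j  4  4  3  3  3  4  5  6  7
 p  5  5  4  4  4  4  4  5  6
 m  6  6  5  5  5  5  5  5  6
 f  7  7  6  6  6  6  6  6  6

6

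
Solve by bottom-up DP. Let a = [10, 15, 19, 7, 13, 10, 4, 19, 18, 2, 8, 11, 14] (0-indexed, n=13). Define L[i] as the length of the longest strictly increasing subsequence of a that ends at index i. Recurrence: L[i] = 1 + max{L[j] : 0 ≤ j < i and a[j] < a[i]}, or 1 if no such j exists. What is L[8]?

   i    0    1    2    3    4    5    6    7    8    9   10   11   12
a[i]   10   15   19    7   13   10    4   19   18    2    8   11   14
L[i]    1    2    3    1    2    2    1    3    3    1    2    3    4

3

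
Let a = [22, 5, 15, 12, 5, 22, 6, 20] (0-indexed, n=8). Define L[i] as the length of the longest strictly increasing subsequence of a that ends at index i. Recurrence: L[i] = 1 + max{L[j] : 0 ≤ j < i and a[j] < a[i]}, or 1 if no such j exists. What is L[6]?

2

   i    0    1    2    3    4    5    6    7
a[i]   22    5   15   12    5   22    6   20
L[i]    1    1    2    2    1    3    2    3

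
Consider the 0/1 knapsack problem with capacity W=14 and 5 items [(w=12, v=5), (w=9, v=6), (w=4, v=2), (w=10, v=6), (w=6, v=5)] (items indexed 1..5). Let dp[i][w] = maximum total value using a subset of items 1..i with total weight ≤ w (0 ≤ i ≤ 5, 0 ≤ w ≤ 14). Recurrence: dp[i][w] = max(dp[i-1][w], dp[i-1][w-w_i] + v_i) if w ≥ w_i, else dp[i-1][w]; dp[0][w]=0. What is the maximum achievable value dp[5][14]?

i\w   0   1   2   3   4   5   6   7   8   9  10  11  12  13  14
  0   0   0   0   0   0   0   0   0   0   0   0   0   0   0   0
  1   0   0   0   0   0   0   0   0   0   0   0   0   5   5   5
  2   0   0   0   0   0   0   0   0   0   6   6   6   6   6   6
  3   0   0   0   0   2   2   2   2   2   6   6   6   6   8   8
  4   0   0   0   0   2   2   2   2   2   6   6   6   6   8   8
  5   0   0   0   0   2   2   5   5   5   6   7   7   7   8   8

8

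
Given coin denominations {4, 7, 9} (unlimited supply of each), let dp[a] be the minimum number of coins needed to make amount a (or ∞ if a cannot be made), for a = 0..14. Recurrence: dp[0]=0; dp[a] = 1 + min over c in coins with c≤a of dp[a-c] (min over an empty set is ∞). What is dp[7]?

 a  0  1  2  3  4  5  6  7  8  9 10 11 12 13 14
dp  0  -  -  -  1  -  -  1  2  1  -  2  3  2  2
(- denotes ∞ / unreachable)

1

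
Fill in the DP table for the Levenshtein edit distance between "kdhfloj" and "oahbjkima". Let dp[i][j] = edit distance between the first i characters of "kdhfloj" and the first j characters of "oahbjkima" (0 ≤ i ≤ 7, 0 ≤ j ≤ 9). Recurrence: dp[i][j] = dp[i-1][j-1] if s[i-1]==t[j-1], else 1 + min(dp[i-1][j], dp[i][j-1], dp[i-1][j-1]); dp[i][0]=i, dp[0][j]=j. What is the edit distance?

   ''  o  a  h  b  j  k  i  m  a
''  0  1  2  3  4  5  6  7  8  9
 k  1  1  2  3  4  5  5  6  7  8
 d  2  2  2  3  4  5  6  6  7  8
 h  3  3  3  2  3  4  5  6  7  8
 f  4  4  4  3  3  4  5  6  7  8
 l  5  5  5  4  4  4  5  6  7  8
 o  6  5  6  5  5  5  5  6  7  8
 j  7  6  6  6  6  5  6  6  7  8

8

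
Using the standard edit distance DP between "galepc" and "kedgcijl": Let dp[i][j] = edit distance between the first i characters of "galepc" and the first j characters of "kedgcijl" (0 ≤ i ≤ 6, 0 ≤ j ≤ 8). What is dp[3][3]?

   ''  k  e  d  g  c  i  j  l
''  0  1  2  3  4  5  6  7  8
 g  1  1  2  3  3  4  5  6  7
 a  2  2  2  3  4  4  5  6  7
 l  3  3  3  3  4  5  5  6  6
 e  4  4  3  4  4  5  6  6  7
 p  5  5  4  4  5  5  6  7  7
 c  6  6  5  5  5  5  6  7  8

3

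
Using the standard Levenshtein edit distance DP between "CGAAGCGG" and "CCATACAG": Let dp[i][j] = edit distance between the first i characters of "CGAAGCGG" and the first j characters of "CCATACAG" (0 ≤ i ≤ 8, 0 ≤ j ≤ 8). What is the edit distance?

4

   ''  C  C  A  T  A  C  A  G
''  0  1  2  3  4  5  6  7  8
 C  1  0  1  2  3  4  5  6  7
 G  2  1  1  2  3  4  5  6  6
 A  3  2  2  1  2  3  4  5  6
 A  4  3  3  2  2  2  3  4  5
 G  5  4  4  3  3  3  3  4  4
 C  6  5  4  4  4  4  3  4  5
 G  7  6  5  5  5  5  4  4  4
 G  8  7  6  6  6  6  5  5  4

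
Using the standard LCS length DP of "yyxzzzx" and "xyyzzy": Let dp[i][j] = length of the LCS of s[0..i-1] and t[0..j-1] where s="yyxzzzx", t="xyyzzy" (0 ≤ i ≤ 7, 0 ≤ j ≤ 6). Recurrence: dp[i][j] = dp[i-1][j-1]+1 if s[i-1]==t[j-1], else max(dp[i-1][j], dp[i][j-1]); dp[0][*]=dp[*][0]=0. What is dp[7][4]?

   ''  x  y  y  z  z  y
''  0  0  0  0  0  0  0
 y  0  0  1  1  1  1  1
 y  0  0  1  2  2  2  2
 x  0  1  1  2  2  2  2
 z  0  1  1  2  3  3  3
 z  0  1  1  2  3  4  4
 z  0  1  1  2  3  4  4
 x  0  1  1  2  3  4  4

3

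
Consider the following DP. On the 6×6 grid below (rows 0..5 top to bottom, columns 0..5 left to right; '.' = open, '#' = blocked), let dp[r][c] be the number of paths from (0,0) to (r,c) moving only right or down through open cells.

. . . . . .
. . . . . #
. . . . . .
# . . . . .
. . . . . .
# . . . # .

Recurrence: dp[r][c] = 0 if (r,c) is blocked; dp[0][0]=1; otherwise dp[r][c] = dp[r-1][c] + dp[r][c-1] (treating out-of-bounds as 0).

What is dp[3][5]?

49

r\c   0   1   2   3   4   5
  0   1   1   1   1   1   1
  1   1   2   3   4   5   0
  2   1   3   6  10  15  15
  3   0   3   9  19  34  49
  4   0   3  12  31  65 114
  5   0   3  15  46   0 114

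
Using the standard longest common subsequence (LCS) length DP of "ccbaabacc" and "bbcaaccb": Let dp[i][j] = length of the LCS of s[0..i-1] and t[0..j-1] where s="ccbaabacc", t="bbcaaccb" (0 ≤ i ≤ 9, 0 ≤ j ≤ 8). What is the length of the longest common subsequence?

   ''  b  b  c  a  a  c  c  b
''  0  0  0  0  0  0  0  0  0
 c  0  0  0  1  1  1  1  1  1
 c  0  0  0  1  1  1  2  2  2
 b  0  1  1  1  1  1  2  2  3
 a  0  1  1  1  2  2  2  2  3
 a  0  1  1  1  2  3  3  3  3
 b  0  1  2  2  2  3  3  3  4
 a  0  1  2  2  3  3  3  3  4
 c  0  1  2  3  3  3  4  4  4
 c  0  1  2  3  3  3  4  5  5

5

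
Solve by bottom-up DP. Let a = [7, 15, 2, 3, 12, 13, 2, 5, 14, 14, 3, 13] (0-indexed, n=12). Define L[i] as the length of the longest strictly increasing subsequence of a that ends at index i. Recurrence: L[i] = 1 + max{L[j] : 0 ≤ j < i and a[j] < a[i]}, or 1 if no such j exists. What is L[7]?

3

   i    0    1    2    3    4    5    6    7    8    9   10   11
a[i]    7   15    2    3   12   13    2    5   14   14    3   13
L[i]    1    2    1    2    3    4    1    3    5    5    2    4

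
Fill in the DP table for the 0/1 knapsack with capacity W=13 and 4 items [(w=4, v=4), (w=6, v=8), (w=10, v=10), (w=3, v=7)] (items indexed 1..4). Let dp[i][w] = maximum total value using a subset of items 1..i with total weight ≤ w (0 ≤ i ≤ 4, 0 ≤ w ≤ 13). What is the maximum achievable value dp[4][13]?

i\w   0   1   2   3   4   5   6   7   8   9  10  11  12  13
  0   0   0   0   0   0   0   0   0   0   0   0   0   0   0
  1   0   0   0   0   4   4   4   4   4   4   4   4   4   4
  2   0   0   0   0   4   4   8   8   8   8  12  12  12  12
  3   0   0   0   0   4   4   8   8   8   8  12  12  12  12
  4   0   0   0   7   7   7   8  11  11  15  15  15  15  19

19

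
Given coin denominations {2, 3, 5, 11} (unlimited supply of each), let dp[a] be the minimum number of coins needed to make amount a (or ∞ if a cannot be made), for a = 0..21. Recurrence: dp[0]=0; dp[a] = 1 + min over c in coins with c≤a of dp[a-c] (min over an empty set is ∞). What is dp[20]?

 a  0  1  2  3  4  5  6  7  8  9 10 11 12 13 14 15 16 17 18 19 20 21
dp  0  -  1  1  2  1  2  2  2  3  2  1  3  2  2  3  2  3  3  3  4  3
(- denotes ∞ / unreachable)

4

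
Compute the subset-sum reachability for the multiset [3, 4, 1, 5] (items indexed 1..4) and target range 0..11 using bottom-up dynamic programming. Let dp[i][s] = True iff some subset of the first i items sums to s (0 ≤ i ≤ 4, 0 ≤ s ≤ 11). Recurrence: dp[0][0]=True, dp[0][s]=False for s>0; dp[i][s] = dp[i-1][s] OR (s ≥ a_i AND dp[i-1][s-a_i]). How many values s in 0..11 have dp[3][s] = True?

i\s   0   1   2   3   4   5   6   7   8   9  10  11
  0   T   F   F   F   F   F   F   F   F   F   F   F
  1   T   F   F   T   F   F   F   F   F   F   F   F
  2   T   F   F   T   T   F   F   T   F   F   F   F
  3   T   T   F   T   T   T   F   T   T   F   F   F
  4   T   T   F   T   T   T   T   T   T   T   T   F

7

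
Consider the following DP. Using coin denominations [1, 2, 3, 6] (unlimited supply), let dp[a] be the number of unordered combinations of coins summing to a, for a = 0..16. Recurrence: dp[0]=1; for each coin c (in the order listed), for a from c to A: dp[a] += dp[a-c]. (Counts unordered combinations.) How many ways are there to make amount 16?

48

after  coin     0     1     2     3     4     5     6     7     8     9    10    11    12    13    14    15    16
          1     1     1     1     1     1     1     1     1     1     1     1     1     1     1     1     1     1
          2     1     1     2     2     3     3     4     4     5     5     6     6     7     7     8     8     9
          3     1     1     2     3     4     5     7     8    10    12    14    16    19    21    24    27    30
          6     1     1     2     3     4     5     8     9    12    15    18    21    27    30    36    42    48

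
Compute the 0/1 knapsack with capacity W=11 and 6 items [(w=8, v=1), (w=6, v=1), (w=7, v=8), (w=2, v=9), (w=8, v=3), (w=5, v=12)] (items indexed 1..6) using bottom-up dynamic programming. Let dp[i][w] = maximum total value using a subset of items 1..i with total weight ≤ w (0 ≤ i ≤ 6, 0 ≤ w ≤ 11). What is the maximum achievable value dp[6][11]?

21

i\w   0   1   2   3   4   5   6   7   8   9  10  11
  0   0   0   0   0   0   0   0   0   0   0   0   0
  1   0   0   0   0   0   0   0   0   1   1   1   1
  2   0   0   0   0   0   0   1   1   1   1   1   1
  3   0   0   0   0   0   0   1   8   8   8   8   8
  4   0   0   9   9   9   9   9   9  10  17  17  17
  5   0   0   9   9   9   9   9   9  10  17  17  17
  6   0   0   9   9   9  12  12  21  21  21  21  21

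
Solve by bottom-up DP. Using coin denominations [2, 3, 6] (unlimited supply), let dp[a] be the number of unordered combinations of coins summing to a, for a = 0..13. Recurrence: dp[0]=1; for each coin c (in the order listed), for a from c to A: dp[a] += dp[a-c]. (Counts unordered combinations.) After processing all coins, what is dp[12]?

after  coin     0     1     2     3     4     5     6     7     8     9    10    11    12    13
          2     1     0     1     0     1     0     1     0     1     0     1     0     1     0
          3     1     0     1     1     1     1     2     1     2     2     2     2     3     2
          6     1     0     1     1     1     1     3     1     3     3     3     3     6     3

6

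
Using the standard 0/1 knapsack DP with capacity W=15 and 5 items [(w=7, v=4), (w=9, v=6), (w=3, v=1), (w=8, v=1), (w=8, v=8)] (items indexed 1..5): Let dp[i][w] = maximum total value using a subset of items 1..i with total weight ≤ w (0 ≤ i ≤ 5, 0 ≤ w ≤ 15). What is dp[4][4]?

1

i\w   0   1   2   3   4   5   6   7   8   9  10  11  12  13  14  15
  0   0   0   0   0   0   0   0   0   0   0   0   0   0   0   0   0
  1   0   0   0   0   0   0   0   4   4   4   4   4   4   4   4   4
  2   0   0   0   0   0   0   0   4   4   6   6   6   6   6   6   6
  3   0   0   0   1   1   1   1   4   4   6   6   6   7   7   7   7
  4   0   0   0   1   1   1   1   4   4   6   6   6   7   7   7   7
  5   0   0   0   1   1   1   1   4   8   8   8   9   9   9   9  12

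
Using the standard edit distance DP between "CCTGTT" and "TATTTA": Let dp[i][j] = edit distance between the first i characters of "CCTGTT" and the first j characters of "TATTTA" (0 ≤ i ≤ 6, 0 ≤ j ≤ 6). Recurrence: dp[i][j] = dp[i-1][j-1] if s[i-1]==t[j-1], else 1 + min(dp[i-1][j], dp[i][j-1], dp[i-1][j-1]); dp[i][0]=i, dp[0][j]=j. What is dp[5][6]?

4

   ''  T  A  T  T  T  A
''  0  1  2  3  4  5  6
 C  1  1  2  3  4  5  6
 C  2  2  2  3  4  5  6
 T  3  2  3  2  3  4  5
 G  4  3  3  3  3  4  5
 T  5  4  4  3  3  3  4
 T  6  5  5  4  3  3  4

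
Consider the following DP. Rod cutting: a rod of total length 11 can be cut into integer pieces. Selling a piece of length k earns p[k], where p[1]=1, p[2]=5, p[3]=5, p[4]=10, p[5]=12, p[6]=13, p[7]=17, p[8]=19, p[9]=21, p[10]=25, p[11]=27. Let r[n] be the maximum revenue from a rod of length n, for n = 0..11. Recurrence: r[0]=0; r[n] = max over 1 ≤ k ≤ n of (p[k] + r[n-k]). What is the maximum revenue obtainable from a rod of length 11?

27

   n    0    1    2    3    4    5    6    7    8    9   10   11
r[n]    0    1    5    6   10   12   15   17   20   22   25   27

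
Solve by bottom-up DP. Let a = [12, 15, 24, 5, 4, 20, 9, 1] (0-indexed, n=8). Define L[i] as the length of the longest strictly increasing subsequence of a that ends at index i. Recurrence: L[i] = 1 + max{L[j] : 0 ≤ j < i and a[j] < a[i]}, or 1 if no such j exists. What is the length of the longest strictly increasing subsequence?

3

   i    0    1    2    3    4    5    6    7
a[i]   12   15   24    5    4   20    9    1
L[i]    1    2    3    1    1    3    2    1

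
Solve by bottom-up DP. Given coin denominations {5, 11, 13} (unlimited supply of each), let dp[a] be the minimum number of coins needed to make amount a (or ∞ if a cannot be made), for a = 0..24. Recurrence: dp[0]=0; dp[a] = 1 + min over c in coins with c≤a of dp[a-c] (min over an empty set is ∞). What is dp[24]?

2

 a  0  1  2  3  4  5  6  7  8  9 10 11 12 13 14 15 16 17 18 19 20 21 22 23 24
dp  0  -  -  -  -  1  -  -  -  -  2  1  -  1  -  3  2  -  2  -  4  3  2  3  2
(- denotes ∞ / unreachable)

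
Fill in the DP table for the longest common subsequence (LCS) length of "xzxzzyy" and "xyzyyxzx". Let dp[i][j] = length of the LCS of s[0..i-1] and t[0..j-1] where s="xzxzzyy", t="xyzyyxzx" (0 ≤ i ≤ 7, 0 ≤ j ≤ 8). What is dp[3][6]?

3

   ''  x  y  z  y  y  x  z  x
''  0  0  0  0  0  0  0  0  0
 x  0  1  1  1  1  1  1  1  1
 z  0  1  1  2  2  2  2  2  2
 x  0  1  1  2  2  2  3  3  3
 z  0  1  1  2  2  2  3  4  4
 z  0  1  1  2  2  2  3  4  4
 y  0  1  2  2  3  3  3  4  4
 y  0  1  2  2  3  4  4  4  4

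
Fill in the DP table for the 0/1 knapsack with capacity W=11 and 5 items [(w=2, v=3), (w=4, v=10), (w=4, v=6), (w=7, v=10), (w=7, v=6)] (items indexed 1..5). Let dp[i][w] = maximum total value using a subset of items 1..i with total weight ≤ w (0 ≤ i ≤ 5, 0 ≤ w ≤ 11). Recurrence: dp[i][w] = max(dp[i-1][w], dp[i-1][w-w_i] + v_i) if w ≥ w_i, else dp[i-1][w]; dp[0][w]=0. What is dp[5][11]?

i\w   0   1   2   3   4   5   6   7   8   9  10  11
  0   0   0   0   0   0   0   0   0   0   0   0   0
  1   0   0   3   3   3   3   3   3   3   3   3   3
  2   0   0   3   3  10  10  13  13  13  13  13  13
  3   0   0   3   3  10  10  13  13  16  16  19  19
  4   0   0   3   3  10  10  13  13  16  16  19  20
  5   0   0   3   3  10  10  13  13  16  16  19  20

20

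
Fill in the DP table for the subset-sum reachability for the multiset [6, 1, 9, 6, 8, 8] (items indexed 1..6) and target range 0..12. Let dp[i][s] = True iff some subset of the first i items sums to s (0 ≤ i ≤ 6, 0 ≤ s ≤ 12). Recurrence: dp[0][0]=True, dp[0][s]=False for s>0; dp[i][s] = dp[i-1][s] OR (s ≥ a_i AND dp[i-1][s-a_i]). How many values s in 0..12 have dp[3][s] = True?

6

i\s   0   1   2   3   4   5   6   7   8   9  10  11  12
  0   T   F   F   F   F   F   F   F   F   F   F   F   F
  1   T   F   F   F   F   F   T   F   F   F   F   F   F
  2   T   T   F   F   F   F   T   T   F   F   F   F   F
  3   T   T   F   F   F   F   T   T   F   T   T   F   F
  4   T   T   F   F   F   F   T   T   F   T   T   F   T
  5   T   T   F   F   F   F   T   T   T   T   T   F   T
  6   T   T   F   F   F   F   T   T   T   T   T   F   T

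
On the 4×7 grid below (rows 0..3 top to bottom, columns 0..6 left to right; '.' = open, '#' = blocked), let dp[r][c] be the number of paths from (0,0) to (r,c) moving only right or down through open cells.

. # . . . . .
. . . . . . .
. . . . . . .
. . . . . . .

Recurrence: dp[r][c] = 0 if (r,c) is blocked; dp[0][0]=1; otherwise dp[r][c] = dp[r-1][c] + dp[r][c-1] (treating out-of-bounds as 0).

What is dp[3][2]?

r\c   0   1   2   3   4   5   6
  0   1   0   0   0   0   0   0
  1   1   1   1   1   1   1   1
  2   1   2   3   4   5   6   7
  3   1   3   6  10  15  21  28

6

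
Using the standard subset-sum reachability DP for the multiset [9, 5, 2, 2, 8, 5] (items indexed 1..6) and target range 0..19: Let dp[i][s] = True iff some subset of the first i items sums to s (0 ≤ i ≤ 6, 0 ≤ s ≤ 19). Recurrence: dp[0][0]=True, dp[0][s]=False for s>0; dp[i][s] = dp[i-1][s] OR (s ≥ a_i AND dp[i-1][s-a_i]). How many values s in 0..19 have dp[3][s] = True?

i\s   0   1   2   3   4   5   6   7   8   9  10  11  12  13  14  15  16  17  18  19
  0   T   F   F   F   F   F   F   F   F   F   F   F   F   F   F   F   F   F   F   F
  1   T   F   F   F   F   F   F   F   F   T   F   F   F   F   F   F   F   F   F   F
  2   T   F   F   F   F   T   F   F   F   T   F   F   F   F   T   F   F   F   F   F
  3   T   F   T   F   F   T   F   T   F   T   F   T   F   F   T   F   T   F   F   F
  4   T   F   T   F   T   T   F   T   F   T   F   T   F   T   T   F   T   F   T   F
  5   T   F   T   F   T   T   F   T   T   T   T   T   T   T   T   T   T   T   T   T
  6   T   F   T   F   T   T   F   T   T   T   T   T   T   T   T   T   T   T   T   T

8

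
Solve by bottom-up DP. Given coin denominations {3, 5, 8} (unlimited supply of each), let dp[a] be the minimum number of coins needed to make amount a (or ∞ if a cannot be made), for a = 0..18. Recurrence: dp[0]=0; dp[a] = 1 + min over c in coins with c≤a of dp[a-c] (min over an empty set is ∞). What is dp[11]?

 a  0  1  2  3  4  5  6  7  8  9 10 11 12 13 14 15 16 17 18
dp  0  -  -  1  -  1  2  -  1  3  2  2  4  2  3  3  2  4  3
(- denotes ∞ / unreachable)

2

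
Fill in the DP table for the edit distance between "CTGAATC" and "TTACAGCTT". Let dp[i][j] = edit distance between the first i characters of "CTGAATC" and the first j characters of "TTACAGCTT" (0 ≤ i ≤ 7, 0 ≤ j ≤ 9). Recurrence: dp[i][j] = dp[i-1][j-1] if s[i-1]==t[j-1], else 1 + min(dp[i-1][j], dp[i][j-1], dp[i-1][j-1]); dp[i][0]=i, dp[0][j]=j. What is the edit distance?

   ''  T  T  A  C  A  G  C  T  T
''  0  1  2  3  4  5  6  7  8  9
 C  1  1  2  3  3  4  5  6  7  8
 T  2  1  1  2  3  4  5  6  6  7
 G  3  2  2  2  3  4  4  5  6  7
 A  4  3  3  2  3  3  4  5  6  7
 A  5  4  4  3  3  3  4  5  6  7
 T  6  5  4  4  4  4  4  5  5  6
 C  7  6  5  5  4  5  5  4  5  6

6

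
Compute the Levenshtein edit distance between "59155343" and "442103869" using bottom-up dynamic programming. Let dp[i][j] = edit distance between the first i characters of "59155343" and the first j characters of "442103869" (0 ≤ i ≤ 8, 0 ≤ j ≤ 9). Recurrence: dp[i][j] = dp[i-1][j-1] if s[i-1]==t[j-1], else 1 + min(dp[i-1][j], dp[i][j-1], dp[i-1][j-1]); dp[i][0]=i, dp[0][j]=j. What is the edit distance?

   ''  4  4  2  1  0  3  8  6  9
''  0  1  2  3  4  5  6  7  8  9
 5  1  1  2  3  4  5  6  7  8  9
 9  2  2  2  3  4  5  6  7  8  8
 1  3  3  3  3  3  4  5  6  7  8
 5  4  4  4  4  4  4  5  6  7  8
 5  5  5  5  5  5  5  5  6  7  8
 3  6  6  6  6  6  6  5  6  7  8
 4  7  6  6  7  7  7  6  6  7  8
 3  8  7  7  7  8  8  7  7  7  8

8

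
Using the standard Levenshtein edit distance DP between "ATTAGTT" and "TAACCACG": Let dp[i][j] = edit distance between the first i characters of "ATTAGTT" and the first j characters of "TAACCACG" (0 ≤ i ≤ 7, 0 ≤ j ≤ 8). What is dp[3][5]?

   ''  T  A  A  C  C  A  C  G
''  0  1  2  3  4  5  6  7  8
 A  1  1  1  2  3  4  5  6  7
 T  2  1  2  2  3  4  5  6  7
 T  3  2  2  3  3  4  5  6  7
 A  4  3  2  2  3  4  4  5  6
 G  5  4  3  3  3  4  5  5  5
 T  6  5  4  4  4  4  5  6  6
 T  7  6  5  5  5  5  5  6  7

4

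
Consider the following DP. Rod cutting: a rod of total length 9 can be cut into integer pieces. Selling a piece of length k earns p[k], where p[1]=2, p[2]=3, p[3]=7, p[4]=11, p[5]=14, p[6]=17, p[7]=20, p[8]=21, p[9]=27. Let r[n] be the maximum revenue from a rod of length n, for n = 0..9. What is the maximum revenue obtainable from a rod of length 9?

   n    0    1    2    3    4    5    6    7    8    9
r[n]    0    2    4    7   11   14   17   20   22   27

27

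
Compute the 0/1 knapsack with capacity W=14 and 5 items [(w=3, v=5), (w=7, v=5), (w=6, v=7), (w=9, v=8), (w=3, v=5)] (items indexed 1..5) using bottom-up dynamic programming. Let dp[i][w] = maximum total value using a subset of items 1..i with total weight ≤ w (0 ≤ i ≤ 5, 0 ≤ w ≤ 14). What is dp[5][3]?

5

i\w   0   1   2   3   4   5   6   7   8   9  10  11  12  13  14
  0   0   0   0   0   0   0   0   0   0   0   0   0   0   0   0
  1   0   0   0   5   5   5   5   5   5   5   5   5   5   5   5
  2   0   0   0   5   5   5   5   5   5   5  10  10  10  10  10
  3   0   0   0   5   5   5   7   7   7  12  12  12  12  12  12
  4   0   0   0   5   5   5   7   7   7  12  12  12  13  13  13
  5   0   0   0   5   5   5  10  10  10  12  12  12  17  17  17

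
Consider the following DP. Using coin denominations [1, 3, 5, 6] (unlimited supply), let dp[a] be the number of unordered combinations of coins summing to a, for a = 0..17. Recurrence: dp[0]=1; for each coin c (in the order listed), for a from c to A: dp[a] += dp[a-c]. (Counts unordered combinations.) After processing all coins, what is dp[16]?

23

after  coin     0     1     2     3     4     5     6     7     8     9    10    11    12    13    14    15    16    17
          1     1     1     1     1     1     1     1     1     1     1     1     1     1     1     1     1     1     1
          3     1     1     1     2     2     2     3     3     3     4     4     4     5     5     5     6     6     6
          5     1     1     1     2     2     3     4     4     5     6     7     8     9    10    11    13    14    15
          6     1     1     1     2     2     3     5     5     6     8     9    11    14    15    17    21    23    26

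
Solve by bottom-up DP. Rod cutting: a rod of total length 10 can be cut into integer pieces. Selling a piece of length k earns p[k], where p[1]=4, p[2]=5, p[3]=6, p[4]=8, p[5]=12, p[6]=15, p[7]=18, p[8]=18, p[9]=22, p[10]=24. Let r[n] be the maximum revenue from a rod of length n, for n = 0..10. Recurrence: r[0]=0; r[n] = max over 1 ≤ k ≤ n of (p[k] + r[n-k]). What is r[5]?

20

   n    0    1    2    3    4    5    6    7    8    9   10
r[n]    0    4    8   12   16   20   24   28   32   36   40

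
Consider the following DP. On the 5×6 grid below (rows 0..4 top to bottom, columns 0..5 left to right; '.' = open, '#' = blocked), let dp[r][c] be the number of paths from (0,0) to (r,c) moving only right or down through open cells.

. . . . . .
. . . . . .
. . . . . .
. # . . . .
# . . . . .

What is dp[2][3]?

r\c   0   1   2   3   4   5
  0   1   1   1   1   1   1
  1   1   2   3   4   5   6
  2   1   3   6  10  15  21
  3   1   0   6  16  31  52
  4   0   0   6  22  53 105

10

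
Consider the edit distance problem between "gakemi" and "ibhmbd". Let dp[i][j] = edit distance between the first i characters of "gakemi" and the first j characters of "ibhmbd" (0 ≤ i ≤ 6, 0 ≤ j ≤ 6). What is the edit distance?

   ''  i  b  h  m  b  d
''  0  1  2  3  4  5  6
 g  1  1  2  3  4  5  6
 a  2  2  2  3  4  5  6
 k  3  3  3  3  4  5  6
 e  4  4  4  4  4  5  6
 m  5  5  5  5  4  5  6
 i  6  5  6  6  5  5  6

6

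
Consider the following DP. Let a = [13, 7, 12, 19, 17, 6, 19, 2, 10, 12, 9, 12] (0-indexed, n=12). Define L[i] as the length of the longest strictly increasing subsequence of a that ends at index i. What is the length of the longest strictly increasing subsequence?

4

   i    0    1    2    3    4    5    6    7    8    9   10   11
a[i]   13    7   12   19   17    6   19    2   10   12    9   12
L[i]    1    1    2    3    3    1    4    1    2    3    2    3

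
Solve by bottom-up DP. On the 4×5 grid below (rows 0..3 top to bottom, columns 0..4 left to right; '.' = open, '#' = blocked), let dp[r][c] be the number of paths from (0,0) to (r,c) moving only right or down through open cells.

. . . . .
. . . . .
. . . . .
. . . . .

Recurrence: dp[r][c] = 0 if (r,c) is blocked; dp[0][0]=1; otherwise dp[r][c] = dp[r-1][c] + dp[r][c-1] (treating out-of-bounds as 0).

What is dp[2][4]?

r\c   0   1   2   3   4
  0   1   1   1   1   1
  1   1   2   3   4   5
  2   1   3   6  10  15
  3   1   4  10  20  35

15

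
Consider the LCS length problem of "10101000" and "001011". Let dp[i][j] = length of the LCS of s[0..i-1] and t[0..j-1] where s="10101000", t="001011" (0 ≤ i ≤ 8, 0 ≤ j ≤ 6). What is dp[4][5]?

   ''  0  0  1  0  1  1
''  0  0  0  0  0  0  0
 1  0  0  0  1  1  1  1
 0  0  1  1  1  2  2  2
 1  0  1  1  2  2  3  3
 0  0  1  2  2  3  3  3
 1  0  1  2  3  3  4  4
 0  0  1  2  3  4  4  4
 0  0  1  2  3  4  4  4
 0  0  1  2  3  4  4  4

3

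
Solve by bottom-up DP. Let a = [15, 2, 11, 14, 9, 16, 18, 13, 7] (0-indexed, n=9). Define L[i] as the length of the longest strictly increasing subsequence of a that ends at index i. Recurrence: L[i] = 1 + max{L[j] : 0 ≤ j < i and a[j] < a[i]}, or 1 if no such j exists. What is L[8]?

   i    0    1    2    3    4    5    6    7    8
a[i]   15    2   11   14    9   16   18   13    7
L[i]    1    1    2    3    2    4    5    3    2

2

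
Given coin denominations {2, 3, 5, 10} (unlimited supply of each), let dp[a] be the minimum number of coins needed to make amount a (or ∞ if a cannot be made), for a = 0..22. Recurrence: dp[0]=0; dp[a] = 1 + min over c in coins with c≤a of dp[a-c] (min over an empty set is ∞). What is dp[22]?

 a  0  1  2  3  4  5  6  7  8  9 10 11 12 13 14 15 16 17 18 19 20 21 22
dp  0  -  1  1  2  1  2  2  2  3  1  3  2  2  3  2  3  3  3  4  2  4  3
(- denotes ∞ / unreachable)

3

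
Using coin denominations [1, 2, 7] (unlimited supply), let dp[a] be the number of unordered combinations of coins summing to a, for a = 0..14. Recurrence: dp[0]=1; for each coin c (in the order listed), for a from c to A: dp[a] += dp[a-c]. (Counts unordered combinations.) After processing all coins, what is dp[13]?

after  coin     0     1     2     3     4     5     6     7     8     9    10    11    12    13    14
          1     1     1     1     1     1     1     1     1     1     1     1     1     1     1     1
          2     1     1     2     2     3     3     4     4     5     5     6     6     7     7     8
          7     1     1     2     2     3     3     4     5     6     7     8     9    10    11    13

11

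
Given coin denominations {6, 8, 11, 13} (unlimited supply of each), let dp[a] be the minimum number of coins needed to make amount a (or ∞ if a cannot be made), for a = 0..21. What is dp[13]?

 a  0  1  2  3  4  5  6  7  8  9 10 11 12 13 14 15 16 17 18 19 20 21
dp  0  -  -  -  -  -  1  -  1  -  -  1  2  1  2  -  2  2  3  2  3  2
(- denotes ∞ / unreachable)

1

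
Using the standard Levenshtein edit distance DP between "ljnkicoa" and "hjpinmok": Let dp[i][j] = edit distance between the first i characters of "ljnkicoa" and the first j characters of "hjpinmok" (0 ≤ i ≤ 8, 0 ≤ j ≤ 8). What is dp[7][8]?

   ''  h  j  p  i  n  m  o  k
''  0  1  2  3  4  5  6  7  8
 l  1  1  2  3  4  5  6  7  8
 j  2  2  1  2  3  4  5  6  7
 n  3  3  2  2  3  3  4  5  6
 k  4  4  3  3  3  4  4  5  5
 i  5  5  4  4  3  4  5  5  6
 c  6  6  5  5  4  4  5  6  6
 o  7  7  6  6  5  5  5  5  6
 a  8  8  7  7  6  6  6  6  6

6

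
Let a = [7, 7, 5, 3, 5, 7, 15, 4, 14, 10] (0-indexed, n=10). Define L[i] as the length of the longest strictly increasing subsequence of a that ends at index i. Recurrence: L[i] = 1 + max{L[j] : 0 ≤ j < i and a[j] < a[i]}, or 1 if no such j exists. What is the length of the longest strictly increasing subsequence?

4

   i    0    1    2    3    4    5    6    7    8    9
a[i]    7    7    5    3    5    7   15    4   14   10
L[i]    1    1    1    1    2    3    4    2    4    4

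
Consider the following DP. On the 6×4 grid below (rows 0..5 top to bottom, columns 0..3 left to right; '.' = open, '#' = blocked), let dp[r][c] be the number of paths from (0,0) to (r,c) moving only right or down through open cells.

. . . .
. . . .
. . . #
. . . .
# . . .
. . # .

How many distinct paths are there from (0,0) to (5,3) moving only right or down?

r\c   0   1   2   3
  0   1   1   1   1
  1   1   2   3   4
  2   1   3   6   0
  3   1   4  10  10
  4   0   4  14  24
  5   0   4   0  24

24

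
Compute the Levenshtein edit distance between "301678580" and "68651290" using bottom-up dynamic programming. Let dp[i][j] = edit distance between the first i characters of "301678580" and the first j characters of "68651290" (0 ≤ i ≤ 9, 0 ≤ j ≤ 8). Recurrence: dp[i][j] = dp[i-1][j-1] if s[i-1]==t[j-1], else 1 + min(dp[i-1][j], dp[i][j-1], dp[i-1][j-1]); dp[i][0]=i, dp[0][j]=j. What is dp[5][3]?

4

   ''  6  8  6  5  1  2  9  0
''  0  1  2  3  4  5  6  7  8
 3  1  1  2  3  4  5  6  7  8
 0  2  2  2  3  4  5  6  7  7
 1  3  3  3  3  4  4  5  6  7
 6  4  3  4  3  4  5  5  6  7
 7  5  4  4  4  4  5  6  6  7
 8  6  5  4  5  5  5  6  7  7
 5  7  6  5  5  5  6  6  7  8
 8  8  7  6  6  6  6  7  7  8
 0  9  8  7  7  7  7  7  8  7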